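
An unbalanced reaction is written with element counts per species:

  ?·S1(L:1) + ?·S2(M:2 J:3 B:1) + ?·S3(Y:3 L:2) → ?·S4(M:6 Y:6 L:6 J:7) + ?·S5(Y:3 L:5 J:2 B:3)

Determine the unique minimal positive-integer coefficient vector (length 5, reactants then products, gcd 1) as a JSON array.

Coefficients: [5, 3, 3, 1, 1]

M: 5·0+3·2+3·0 = 6 | 1·6+1·0 = 6
Y: 5·0+3·0+3·3 = 9 | 1·6+1·3 = 9
L: 5·1+3·0+3·2 = 11 | 1·6+1·5 = 11
J: 5·0+3·3+3·0 = 9 | 1·7+1·2 = 9
B: 5·0+3·1+3·0 = 3 | 1·0+1·3 = 3
gcd(5,3,3,1,1) = 1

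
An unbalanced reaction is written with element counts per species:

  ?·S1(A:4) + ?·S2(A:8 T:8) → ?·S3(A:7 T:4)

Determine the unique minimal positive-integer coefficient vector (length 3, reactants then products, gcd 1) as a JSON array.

Coefficients: [3, 2, 4]

A: 3·4+2·8 = 28 | 4·7 = 28
T: 3·0+2·8 = 16 | 4·4 = 16
gcd(3,2,4) = 1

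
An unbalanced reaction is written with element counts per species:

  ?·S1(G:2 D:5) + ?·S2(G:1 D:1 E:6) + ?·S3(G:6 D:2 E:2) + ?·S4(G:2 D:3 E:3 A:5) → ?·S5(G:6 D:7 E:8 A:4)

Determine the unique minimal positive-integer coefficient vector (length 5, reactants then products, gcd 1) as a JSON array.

G: 3·2+4·1+2·6+4·2 = 30 | 5·6 = 30
D: 3·5+4·1+2·2+4·3 = 35 | 5·7 = 35
E: 3·0+4·6+2·2+4·3 = 40 | 5·8 = 40
A: 3·0+4·0+2·0+4·5 = 20 | 5·4 = 20
gcd(3,4,2,4,5) = 1

Coefficients: [3, 4, 2, 4, 5]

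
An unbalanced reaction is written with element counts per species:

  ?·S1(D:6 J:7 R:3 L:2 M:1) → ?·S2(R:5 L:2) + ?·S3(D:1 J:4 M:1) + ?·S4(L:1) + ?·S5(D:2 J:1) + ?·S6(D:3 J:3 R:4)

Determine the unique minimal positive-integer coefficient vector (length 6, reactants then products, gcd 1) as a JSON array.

Coefficients: [3, 1, 3, 4, 6, 1]

D: 3·6 = 18 | 1·0+3·1+4·0+6·2+1·3 = 18
J: 3·7 = 21 | 1·0+3·4+4·0+6·1+1·3 = 21
R: 3·3 = 9 | 1·5+3·0+4·0+6·0+1·4 = 9
L: 3·2 = 6 | 1·2+3·0+4·1+6·0+1·0 = 6
M: 3·1 = 3 | 1·0+3·1+4·0+6·0+1·0 = 3
gcd(3,1,3,4,6,1) = 1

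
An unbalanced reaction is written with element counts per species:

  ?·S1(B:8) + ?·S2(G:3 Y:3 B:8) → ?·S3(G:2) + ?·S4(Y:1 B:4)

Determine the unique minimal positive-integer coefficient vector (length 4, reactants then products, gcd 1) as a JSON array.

Coefficients: [1, 2, 3, 6]

G: 1·0+2·3 = 6 | 3·2+6·0 = 6
Y: 1·0+2·3 = 6 | 3·0+6·1 = 6
B: 1·8+2·8 = 24 | 3·0+6·4 = 24
gcd(1,2,3,6) = 1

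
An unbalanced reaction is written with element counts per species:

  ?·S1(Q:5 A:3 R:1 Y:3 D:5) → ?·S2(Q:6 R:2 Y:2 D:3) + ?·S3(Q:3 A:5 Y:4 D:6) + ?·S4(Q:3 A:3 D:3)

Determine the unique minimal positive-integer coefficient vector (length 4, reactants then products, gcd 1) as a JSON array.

Coefficients: [6, 3, 3, 1]

Q: 6·5 = 30 | 3·6+3·3+1·3 = 30
A: 6·3 = 18 | 3·0+3·5+1·3 = 18
R: 6·1 = 6 | 3·2+3·0+1·0 = 6
Y: 6·3 = 18 | 3·2+3·4+1·0 = 18
D: 6·5 = 30 | 3·3+3·6+1·3 = 30
gcd(6,3,3,1) = 1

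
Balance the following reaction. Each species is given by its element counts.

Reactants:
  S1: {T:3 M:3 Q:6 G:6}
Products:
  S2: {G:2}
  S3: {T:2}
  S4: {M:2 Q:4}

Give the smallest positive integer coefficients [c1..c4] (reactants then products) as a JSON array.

Coefficients: [2, 6, 3, 3]

T: 2·3 = 6 | 6·0+3·2+3·0 = 6
M: 2·3 = 6 | 6·0+3·0+3·2 = 6
Q: 2·6 = 12 | 6·0+3·0+3·4 = 12
G: 2·6 = 12 | 6·2+3·0+3·0 = 12
gcd(2,6,3,3) = 1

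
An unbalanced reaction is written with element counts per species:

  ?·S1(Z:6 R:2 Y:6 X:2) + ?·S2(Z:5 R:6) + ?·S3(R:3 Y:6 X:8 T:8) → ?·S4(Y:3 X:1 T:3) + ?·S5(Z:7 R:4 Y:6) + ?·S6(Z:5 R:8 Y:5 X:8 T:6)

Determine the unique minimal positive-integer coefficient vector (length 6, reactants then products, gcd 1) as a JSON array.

Z: 2·6+5·5+6·0 = 37 | 4·0+1·7+6·5 = 37
R: 2·2+5·6+6·3 = 52 | 4·0+1·4+6·8 = 52
Y: 2·6+5·0+6·6 = 48 | 4·3+1·6+6·5 = 48
X: 2·2+5·0+6·8 = 52 | 4·1+1·0+6·8 = 52
T: 2·0+5·0+6·8 = 48 | 4·3+1·0+6·6 = 48
gcd(2,5,6,4,1,6) = 1

Coefficients: [2, 5, 6, 4, 1, 6]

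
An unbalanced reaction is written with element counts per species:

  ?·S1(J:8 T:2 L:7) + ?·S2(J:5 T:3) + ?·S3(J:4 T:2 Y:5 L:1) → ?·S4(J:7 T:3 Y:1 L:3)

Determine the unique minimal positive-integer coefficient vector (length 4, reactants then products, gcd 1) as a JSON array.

J: 2·8+3·5+1·4 = 35 | 5·7 = 35
T: 2·2+3·3+1·2 = 15 | 5·3 = 15
Y: 2·0+3·0+1·5 = 5 | 5·1 = 5
L: 2·7+3·0+1·1 = 15 | 5·3 = 15
gcd(2,3,1,5) = 1

Coefficients: [2, 3, 1, 5]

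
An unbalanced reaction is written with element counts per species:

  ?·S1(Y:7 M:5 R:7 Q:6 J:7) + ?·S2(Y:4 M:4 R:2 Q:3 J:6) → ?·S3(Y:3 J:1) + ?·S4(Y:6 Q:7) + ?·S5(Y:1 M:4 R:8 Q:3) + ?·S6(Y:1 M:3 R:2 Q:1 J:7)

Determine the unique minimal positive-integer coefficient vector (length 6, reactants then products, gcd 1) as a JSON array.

Coefficients: [6, 1, 6, 3, 4, 6]

Y: 6·7+1·4 = 46 | 6·3+3·6+4·1+6·1 = 46
M: 6·5+1·4 = 34 | 6·0+3·0+4·4+6·3 = 34
R: 6·7+1·2 = 44 | 6·0+3·0+4·8+6·2 = 44
Q: 6·6+1·3 = 39 | 6·0+3·7+4·3+6·1 = 39
J: 6·7+1·6 = 48 | 6·1+3·0+4·0+6·7 = 48
gcd(6,1,6,3,4,6) = 1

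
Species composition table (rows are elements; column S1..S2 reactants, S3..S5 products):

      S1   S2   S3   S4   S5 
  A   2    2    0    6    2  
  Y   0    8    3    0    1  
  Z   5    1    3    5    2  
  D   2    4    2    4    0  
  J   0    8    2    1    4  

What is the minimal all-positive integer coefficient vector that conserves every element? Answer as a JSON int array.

Coefficients: [5, 2, 5, 2, 1]

A: 5·2+2·2 = 14 | 5·0+2·6+1·2 = 14
Y: 5·0+2·8 = 16 | 5·3+2·0+1·1 = 16
Z: 5·5+2·1 = 27 | 5·3+2·5+1·2 = 27
D: 5·2+2·4 = 18 | 5·2+2·4+1·0 = 18
J: 5·0+2·8 = 16 | 5·2+2·1+1·4 = 16
gcd(5,2,5,2,1) = 1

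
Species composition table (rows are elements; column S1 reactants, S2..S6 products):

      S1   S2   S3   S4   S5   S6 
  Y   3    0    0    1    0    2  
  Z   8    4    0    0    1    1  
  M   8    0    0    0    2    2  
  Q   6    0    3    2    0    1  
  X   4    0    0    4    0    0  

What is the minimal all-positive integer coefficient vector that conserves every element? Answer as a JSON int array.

Y: 1·3 = 3 | 1·0+1·0+1·1+3·0+1·2 = 3
Z: 1·8 = 8 | 1·4+1·0+1·0+3·1+1·1 = 8
M: 1·8 = 8 | 1·0+1·0+1·0+3·2+1·2 = 8
Q: 1·6 = 6 | 1·0+1·3+1·2+3·0+1·1 = 6
X: 1·4 = 4 | 1·0+1·0+1·4+3·0+1·0 = 4
gcd(1,1,1,1,3,1) = 1

Coefficients: [1, 1, 1, 1, 3, 1]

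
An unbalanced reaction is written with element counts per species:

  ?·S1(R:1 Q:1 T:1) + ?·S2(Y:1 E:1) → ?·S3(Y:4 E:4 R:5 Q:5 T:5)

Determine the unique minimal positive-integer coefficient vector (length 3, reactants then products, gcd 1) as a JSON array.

Y: 5·0+4·1 = 4 | 1·4 = 4
E: 5·0+4·1 = 4 | 1·4 = 4
R: 5·1+4·0 = 5 | 1·5 = 5
Q: 5·1+4·0 = 5 | 1·5 = 5
T: 5·1+4·0 = 5 | 1·5 = 5
gcd(5,4,1) = 1

Coefficients: [5, 4, 1]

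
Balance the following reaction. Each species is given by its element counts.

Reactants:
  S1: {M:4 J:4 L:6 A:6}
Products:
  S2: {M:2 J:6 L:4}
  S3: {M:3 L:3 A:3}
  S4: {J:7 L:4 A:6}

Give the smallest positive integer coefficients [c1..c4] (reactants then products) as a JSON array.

M: 5·4 = 20 | 1·2+6·3+2·0 = 20
J: 5·4 = 20 | 1·6+6·0+2·7 = 20
L: 5·6 = 30 | 1·4+6·3+2·4 = 30
A: 5·6 = 30 | 1·0+6·3+2·6 = 30
gcd(5,1,6,2) = 1

Coefficients: [5, 1, 6, 2]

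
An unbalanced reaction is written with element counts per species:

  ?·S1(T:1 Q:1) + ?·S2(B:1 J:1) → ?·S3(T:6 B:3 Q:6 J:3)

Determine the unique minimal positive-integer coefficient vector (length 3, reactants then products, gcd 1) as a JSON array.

Coefficients: [6, 3, 1]

T: 6·1+3·0 = 6 | 1·6 = 6
B: 6·0+3·1 = 3 | 1·3 = 3
Q: 6·1+3·0 = 6 | 1·6 = 6
J: 6·0+3·1 = 3 | 1·3 = 3
gcd(6,3,1) = 1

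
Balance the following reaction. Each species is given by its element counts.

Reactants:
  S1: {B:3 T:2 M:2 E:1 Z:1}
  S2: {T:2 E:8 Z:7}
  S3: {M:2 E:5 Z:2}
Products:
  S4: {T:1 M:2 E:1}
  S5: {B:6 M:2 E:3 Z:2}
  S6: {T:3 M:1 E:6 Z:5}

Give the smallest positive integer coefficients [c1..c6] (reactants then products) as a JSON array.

B: 6·3+2·0+3·0 = 18 | 4·0+3·6+4·0 = 18
T: 6·2+2·2+3·0 = 16 | 4·1+3·0+4·3 = 16
M: 6·2+2·0+3·2 = 18 | 4·2+3·2+4·1 = 18
E: 6·1+2·8+3·5 = 37 | 4·1+3·3+4·6 = 37
Z: 6·1+2·7+3·2 = 26 | 4·0+3·2+4·5 = 26
gcd(6,2,3,4,3,4) = 1

Coefficients: [6, 2, 3, 4, 3, 4]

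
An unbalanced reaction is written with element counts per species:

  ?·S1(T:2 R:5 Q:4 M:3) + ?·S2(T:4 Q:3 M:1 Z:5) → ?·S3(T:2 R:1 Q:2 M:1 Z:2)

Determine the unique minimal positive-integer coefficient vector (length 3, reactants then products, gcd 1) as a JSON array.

Coefficients: [1, 2, 5]

T: 1·2+2·4 = 10 | 5·2 = 10
R: 1·5+2·0 = 5 | 5·1 = 5
Q: 1·4+2·3 = 10 | 5·2 = 10
M: 1·3+2·1 = 5 | 5·1 = 5
Z: 1·0+2·5 = 10 | 5·2 = 10
gcd(1,2,5) = 1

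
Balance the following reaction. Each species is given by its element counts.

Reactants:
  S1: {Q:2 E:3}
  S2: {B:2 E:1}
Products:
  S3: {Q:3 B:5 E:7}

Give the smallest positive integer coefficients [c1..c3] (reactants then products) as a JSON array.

Coefficients: [3, 5, 2]

Q: 3·2+5·0 = 6 | 2·3 = 6
B: 3·0+5·2 = 10 | 2·5 = 10
E: 3·3+5·1 = 14 | 2·7 = 14
gcd(3,5,2) = 1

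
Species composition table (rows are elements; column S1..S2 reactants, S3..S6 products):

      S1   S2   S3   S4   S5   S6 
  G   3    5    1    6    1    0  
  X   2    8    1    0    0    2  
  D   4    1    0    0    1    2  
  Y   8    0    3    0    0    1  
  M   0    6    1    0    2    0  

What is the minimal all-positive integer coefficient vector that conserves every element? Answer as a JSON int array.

G: 2·3+1·5 = 11 | 4·1+1·6+1·1+4·0 = 11
X: 2·2+1·8 = 12 | 4·1+1·0+1·0+4·2 = 12
D: 2·4+1·1 = 9 | 4·0+1·0+1·1+4·2 = 9
Y: 2·8+1·0 = 16 | 4·3+1·0+1·0+4·1 = 16
M: 2·0+1·6 = 6 | 4·1+1·0+1·2+4·0 = 6
gcd(2,1,4,1,1,4) = 1

Coefficients: [2, 1, 4, 1, 1, 4]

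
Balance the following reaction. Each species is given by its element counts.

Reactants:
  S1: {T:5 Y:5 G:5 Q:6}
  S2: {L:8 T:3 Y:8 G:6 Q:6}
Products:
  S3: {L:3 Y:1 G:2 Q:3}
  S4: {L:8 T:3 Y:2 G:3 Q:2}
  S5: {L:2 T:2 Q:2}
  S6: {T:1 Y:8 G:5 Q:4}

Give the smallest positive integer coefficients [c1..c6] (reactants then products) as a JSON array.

L: 2·0+6·8 = 48 | 2·3+4·8+5·2+6·0 = 48
T: 2·5+6·3 = 28 | 2·0+4·3+5·2+6·1 = 28
Y: 2·5+6·8 = 58 | 2·1+4·2+5·0+6·8 = 58
G: 2·5+6·6 = 46 | 2·2+4·3+5·0+6·5 = 46
Q: 2·6+6·6 = 48 | 2·3+4·2+5·2+6·4 = 48
gcd(2,6,2,4,5,6) = 1

Coefficients: [2, 6, 2, 4, 5, 6]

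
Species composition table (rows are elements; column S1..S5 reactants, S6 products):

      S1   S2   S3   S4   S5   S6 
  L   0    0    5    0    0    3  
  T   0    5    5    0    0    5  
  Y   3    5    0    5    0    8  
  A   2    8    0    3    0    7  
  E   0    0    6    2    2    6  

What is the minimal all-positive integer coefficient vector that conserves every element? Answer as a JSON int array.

L: 5·0+2·0+3·5+3·0+3·0 = 15 | 5·3 = 15
T: 5·0+2·5+3·5+3·0+3·0 = 25 | 5·5 = 25
Y: 5·3+2·5+3·0+3·5+3·0 = 40 | 5·8 = 40
A: 5·2+2·8+3·0+3·3+3·0 = 35 | 5·7 = 35
E: 5·0+2·0+3·6+3·2+3·2 = 30 | 5·6 = 30
gcd(5,2,3,3,3,5) = 1

Coefficients: [5, 2, 3, 3, 3, 5]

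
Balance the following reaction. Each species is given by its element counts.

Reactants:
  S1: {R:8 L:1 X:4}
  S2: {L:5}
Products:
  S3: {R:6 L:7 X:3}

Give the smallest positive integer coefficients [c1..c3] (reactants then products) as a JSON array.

Coefficients: [3, 5, 4]

R: 3·8+5·0 = 24 | 4·6 = 24
L: 3·1+5·5 = 28 | 4·7 = 28
X: 3·4+5·0 = 12 | 4·3 = 12
gcd(3,5,4) = 1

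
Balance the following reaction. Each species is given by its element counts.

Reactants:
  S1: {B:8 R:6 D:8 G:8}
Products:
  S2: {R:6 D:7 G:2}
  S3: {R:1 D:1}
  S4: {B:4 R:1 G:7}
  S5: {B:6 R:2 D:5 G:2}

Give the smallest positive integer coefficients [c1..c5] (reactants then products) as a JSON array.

Coefficients: [5, 2, 6, 4, 4]

B: 5·8 = 40 | 2·0+6·0+4·4+4·6 = 40
R: 5·6 = 30 | 2·6+6·1+4·1+4·2 = 30
D: 5·8 = 40 | 2·7+6·1+4·0+4·5 = 40
G: 5·8 = 40 | 2·2+6·0+4·7+4·2 = 40
gcd(5,2,6,4,4) = 1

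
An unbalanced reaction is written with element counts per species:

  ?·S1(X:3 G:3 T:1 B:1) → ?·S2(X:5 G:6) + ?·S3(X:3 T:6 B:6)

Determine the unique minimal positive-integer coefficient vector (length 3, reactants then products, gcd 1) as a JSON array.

X: 6·3 = 18 | 3·5+1·3 = 18
G: 6·3 = 18 | 3·6+1·0 = 18
T: 6·1 = 6 | 3·0+1·6 = 6
B: 6·1 = 6 | 3·0+1·6 = 6
gcd(6,3,1) = 1

Coefficients: [6, 3, 1]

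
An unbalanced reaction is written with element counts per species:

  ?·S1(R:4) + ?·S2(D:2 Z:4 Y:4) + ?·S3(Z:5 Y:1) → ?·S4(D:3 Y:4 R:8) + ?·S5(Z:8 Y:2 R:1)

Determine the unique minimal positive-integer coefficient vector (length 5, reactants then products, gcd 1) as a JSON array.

D: 5·0+3·2+4·0 = 6 | 2·3+4·0 = 6
Z: 5·0+3·4+4·5 = 32 | 2·0+4·8 = 32
Y: 5·0+3·4+4·1 = 16 | 2·4+4·2 = 16
R: 5·4+3·0+4·0 = 20 | 2·8+4·1 = 20
gcd(5,3,4,2,4) = 1

Coefficients: [5, 3, 4, 2, 4]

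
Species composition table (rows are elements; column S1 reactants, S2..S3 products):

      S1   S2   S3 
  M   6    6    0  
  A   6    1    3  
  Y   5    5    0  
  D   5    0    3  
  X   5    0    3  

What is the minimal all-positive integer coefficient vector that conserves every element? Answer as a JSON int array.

M: 3·6 = 18 | 3·6+5·0 = 18
A: 3·6 = 18 | 3·1+5·3 = 18
Y: 3·5 = 15 | 3·5+5·0 = 15
D: 3·5 = 15 | 3·0+5·3 = 15
X: 3·5 = 15 | 3·0+5·3 = 15
gcd(3,3,5) = 1

Coefficients: [3, 3, 5]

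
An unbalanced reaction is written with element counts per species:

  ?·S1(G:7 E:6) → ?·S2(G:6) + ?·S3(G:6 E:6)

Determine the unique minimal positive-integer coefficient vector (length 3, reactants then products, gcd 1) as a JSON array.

G: 6·7 = 42 | 1·6+6·6 = 42
E: 6·6 = 36 | 1·0+6·6 = 36
gcd(6,1,6) = 1

Coefficients: [6, 1, 6]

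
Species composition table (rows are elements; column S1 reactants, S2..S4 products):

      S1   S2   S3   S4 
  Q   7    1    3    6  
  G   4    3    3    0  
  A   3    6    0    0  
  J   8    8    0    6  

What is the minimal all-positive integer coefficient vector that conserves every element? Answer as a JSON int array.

Q: 6·7 = 42 | 3·1+5·3+4·6 = 42
G: 6·4 = 24 | 3·3+5·3+4·0 = 24
A: 6·3 = 18 | 3·6+5·0+4·0 = 18
J: 6·8 = 48 | 3·8+5·0+4·6 = 48
gcd(6,3,5,4) = 1

Coefficients: [6, 3, 5, 4]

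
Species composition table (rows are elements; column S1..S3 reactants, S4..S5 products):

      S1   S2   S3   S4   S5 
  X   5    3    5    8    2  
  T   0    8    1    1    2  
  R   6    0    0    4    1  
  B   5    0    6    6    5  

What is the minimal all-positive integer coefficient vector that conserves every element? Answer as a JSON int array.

Coefficients: [4, 1, 5, 5, 4]

X: 4·5+1·3+5·5 = 48 | 5·8+4·2 = 48
T: 4·0+1·8+5·1 = 13 | 5·1+4·2 = 13
R: 4·6+1·0+5·0 = 24 | 5·4+4·1 = 24
B: 4·5+1·0+5·6 = 50 | 5·6+4·5 = 50
gcd(4,1,5,5,4) = 1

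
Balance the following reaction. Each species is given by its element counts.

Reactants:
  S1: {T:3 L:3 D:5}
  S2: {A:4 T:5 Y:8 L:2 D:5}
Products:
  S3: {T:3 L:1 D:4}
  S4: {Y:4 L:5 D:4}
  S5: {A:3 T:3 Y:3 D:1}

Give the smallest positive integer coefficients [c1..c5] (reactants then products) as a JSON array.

A: 5·0+3·4 = 12 | 6·0+3·0+4·3 = 12
T: 5·3+3·5 = 30 | 6·3+3·0+4·3 = 30
Y: 5·0+3·8 = 24 | 6·0+3·4+4·3 = 24
L: 5·3+3·2 = 21 | 6·1+3·5+4·0 = 21
D: 5·5+3·5 = 40 | 6·4+3·4+4·1 = 40
gcd(5,3,6,3,4) = 1

Coefficients: [5, 3, 6, 3, 4]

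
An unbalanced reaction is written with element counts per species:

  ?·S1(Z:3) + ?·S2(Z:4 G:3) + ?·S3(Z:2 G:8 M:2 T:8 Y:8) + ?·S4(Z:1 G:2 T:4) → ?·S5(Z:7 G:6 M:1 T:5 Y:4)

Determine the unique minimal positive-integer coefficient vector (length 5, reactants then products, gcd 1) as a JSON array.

Z: 5·3+2·4+2·2+1·1 = 28 | 4·7 = 28
G: 5·0+2·3+2·8+1·2 = 24 | 4·6 = 24
M: 5·0+2·0+2·2+1·0 = 4 | 4·1 = 4
T: 5·0+2·0+2·8+1·4 = 20 | 4·5 = 20
Y: 5·0+2·0+2·8+1·0 = 16 | 4·4 = 16
gcd(5,2,2,1,4) = 1

Coefficients: [5, 2, 2, 1, 4]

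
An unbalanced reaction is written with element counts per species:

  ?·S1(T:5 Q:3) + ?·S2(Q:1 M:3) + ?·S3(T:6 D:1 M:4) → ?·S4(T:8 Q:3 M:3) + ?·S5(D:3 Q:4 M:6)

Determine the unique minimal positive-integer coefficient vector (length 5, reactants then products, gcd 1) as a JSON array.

T: 6·5+4·0+3·6 = 48 | 6·8+1·0 = 48
D: 6·0+4·0+3·1 = 3 | 6·0+1·3 = 3
Q: 6·3+4·1+3·0 = 22 | 6·3+1·4 = 22
M: 6·0+4·3+3·4 = 24 | 6·3+1·6 = 24
gcd(6,4,3,6,1) = 1

Coefficients: [6, 4, 3, 6, 1]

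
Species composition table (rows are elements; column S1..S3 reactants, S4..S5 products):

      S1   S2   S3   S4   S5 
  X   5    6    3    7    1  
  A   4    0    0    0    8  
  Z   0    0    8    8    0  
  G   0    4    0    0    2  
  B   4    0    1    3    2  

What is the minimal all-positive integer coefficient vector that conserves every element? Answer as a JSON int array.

Coefficients: [4, 1, 6, 6, 2]

X: 4·5+1·6+6·3 = 44 | 6·7+2·1 = 44
A: 4·4+1·0+6·0 = 16 | 6·0+2·8 = 16
Z: 4·0+1·0+6·8 = 48 | 6·8+2·0 = 48
G: 4·0+1·4+6·0 = 4 | 6·0+2·2 = 4
B: 4·4+1·0+6·1 = 22 | 6·3+2·2 = 22
gcd(4,1,6,6,2) = 1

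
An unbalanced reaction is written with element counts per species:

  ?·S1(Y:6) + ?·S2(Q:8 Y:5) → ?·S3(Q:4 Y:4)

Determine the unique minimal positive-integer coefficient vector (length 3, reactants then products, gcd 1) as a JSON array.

Q: 1·0+2·8 = 16 | 4·4 = 16
Y: 1·6+2·5 = 16 | 4·4 = 16
gcd(1,2,4) = 1

Coefficients: [1, 2, 4]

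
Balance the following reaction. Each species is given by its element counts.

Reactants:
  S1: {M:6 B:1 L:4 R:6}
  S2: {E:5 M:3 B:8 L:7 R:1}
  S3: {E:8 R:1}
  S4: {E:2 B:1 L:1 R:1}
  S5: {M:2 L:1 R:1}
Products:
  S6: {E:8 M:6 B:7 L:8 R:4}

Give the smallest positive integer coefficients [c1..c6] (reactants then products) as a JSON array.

E: 1·0+4·5+2·8+2·2+6·0 = 40 | 5·8 = 40
M: 1·6+4·3+2·0+2·0+6·2 = 30 | 5·6 = 30
B: 1·1+4·8+2·0+2·1+6·0 = 35 | 5·7 = 35
L: 1·4+4·7+2·0+2·1+6·1 = 40 | 5·8 = 40
R: 1·6+4·1+2·1+2·1+6·1 = 20 | 5·4 = 20
gcd(1,4,2,2,6,5) = 1

Coefficients: [1, 4, 2, 2, 6, 5]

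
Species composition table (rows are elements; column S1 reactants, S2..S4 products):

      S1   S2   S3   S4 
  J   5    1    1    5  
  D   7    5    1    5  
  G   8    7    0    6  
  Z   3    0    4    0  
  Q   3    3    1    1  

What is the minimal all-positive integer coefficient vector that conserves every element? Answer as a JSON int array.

J: 4·5 = 20 | 2·1+3·1+3·5 = 20
D: 4·7 = 28 | 2·5+3·1+3·5 = 28
G: 4·8 = 32 | 2·7+3·0+3·6 = 32
Z: 4·3 = 12 | 2·0+3·4+3·0 = 12
Q: 4·3 = 12 | 2·3+3·1+3·1 = 12
gcd(4,2,3,3) = 1

Coefficients: [4, 2, 3, 3]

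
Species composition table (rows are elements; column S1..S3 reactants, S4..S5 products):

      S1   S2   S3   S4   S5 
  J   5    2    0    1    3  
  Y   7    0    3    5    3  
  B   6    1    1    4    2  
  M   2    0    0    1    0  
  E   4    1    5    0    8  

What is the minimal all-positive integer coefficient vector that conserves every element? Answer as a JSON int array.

Coefficients: [1, 6, 6, 2, 5]

J: 1·5+6·2+6·0 = 17 | 2·1+5·3 = 17
Y: 1·7+6·0+6·3 = 25 | 2·5+5·3 = 25
B: 1·6+6·1+6·1 = 18 | 2·4+5·2 = 18
M: 1·2+6·0+6·0 = 2 | 2·1+5·0 = 2
E: 1·4+6·1+6·5 = 40 | 2·0+5·8 = 40
gcd(1,6,6,2,5) = 1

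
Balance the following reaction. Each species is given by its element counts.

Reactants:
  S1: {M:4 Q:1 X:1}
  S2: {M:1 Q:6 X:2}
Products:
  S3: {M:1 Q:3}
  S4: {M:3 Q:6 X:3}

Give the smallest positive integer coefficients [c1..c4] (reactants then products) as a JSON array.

Coefficients: [3, 6, 3, 5]

M: 3·4+6·1 = 18 | 3·1+5·3 = 18
Q: 3·1+6·6 = 39 | 3·3+5·6 = 39
X: 3·1+6·2 = 15 | 3·0+5·3 = 15
gcd(3,6,3,5) = 1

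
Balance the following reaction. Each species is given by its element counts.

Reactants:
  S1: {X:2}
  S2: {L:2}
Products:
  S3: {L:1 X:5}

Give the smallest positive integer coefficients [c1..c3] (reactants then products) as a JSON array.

Coefficients: [5, 1, 2]

L: 5·0+1·2 = 2 | 2·1 = 2
X: 5·2+1·0 = 10 | 2·5 = 10
gcd(5,1,2) = 1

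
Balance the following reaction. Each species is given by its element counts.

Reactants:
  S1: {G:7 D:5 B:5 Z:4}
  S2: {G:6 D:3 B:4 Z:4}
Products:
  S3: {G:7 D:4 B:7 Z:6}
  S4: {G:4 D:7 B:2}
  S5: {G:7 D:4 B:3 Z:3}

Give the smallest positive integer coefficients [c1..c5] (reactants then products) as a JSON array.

G: 6·7+3·6 = 60 | 4·7+1·4+4·7 = 60
D: 6·5+3·3 = 39 | 4·4+1·7+4·4 = 39
B: 6·5+3·4 = 42 | 4·7+1·2+4·3 = 42
Z: 6·4+3·4 = 36 | 4·6+1·0+4·3 = 36
gcd(6,3,4,1,4) = 1

Coefficients: [6, 3, 4, 1, 4]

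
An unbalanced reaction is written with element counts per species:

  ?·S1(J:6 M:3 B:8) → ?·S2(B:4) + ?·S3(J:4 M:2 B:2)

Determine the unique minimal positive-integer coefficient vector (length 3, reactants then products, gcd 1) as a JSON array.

J: 4·6 = 24 | 5·0+6·4 = 24
M: 4·3 = 12 | 5·0+6·2 = 12
B: 4·8 = 32 | 5·4+6·2 = 32
gcd(4,5,6) = 1

Coefficients: [4, 5, 6]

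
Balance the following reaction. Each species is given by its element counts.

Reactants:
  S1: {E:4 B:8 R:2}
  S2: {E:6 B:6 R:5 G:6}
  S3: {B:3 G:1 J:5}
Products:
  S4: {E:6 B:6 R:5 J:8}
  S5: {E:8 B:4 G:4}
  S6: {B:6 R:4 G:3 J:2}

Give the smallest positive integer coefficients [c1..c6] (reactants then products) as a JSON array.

E: 2·4+5·6+4·0 = 38 | 1·6+4·8+6·0 = 38
B: 2·8+5·6+4·3 = 58 | 1·6+4·4+6·6 = 58
R: 2·2+5·5+4·0 = 29 | 1·5+4·0+6·4 = 29
G: 2·0+5·6+4·1 = 34 | 1·0+4·4+6·3 = 34
J: 2·0+5·0+4·5 = 20 | 1·8+4·0+6·2 = 20
gcd(2,5,4,1,4,6) = 1

Coefficients: [2, 5, 4, 1, 4, 6]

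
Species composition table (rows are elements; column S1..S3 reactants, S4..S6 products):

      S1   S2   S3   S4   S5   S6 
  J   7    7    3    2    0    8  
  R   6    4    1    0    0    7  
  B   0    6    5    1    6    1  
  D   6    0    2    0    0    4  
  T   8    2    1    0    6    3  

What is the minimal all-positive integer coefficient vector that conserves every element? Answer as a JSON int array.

Coefficients: [3, 4, 1, 6, 3, 5]

J: 3·7+4·7+1·3 = 52 | 6·2+3·0+5·8 = 52
R: 3·6+4·4+1·1 = 35 | 6·0+3·0+5·7 = 35
B: 3·0+4·6+1·5 = 29 | 6·1+3·6+5·1 = 29
D: 3·6+4·0+1·2 = 20 | 6·0+3·0+5·4 = 20
T: 3·8+4·2+1·1 = 33 | 6·0+3·6+5·3 = 33
gcd(3,4,1,6,3,5) = 1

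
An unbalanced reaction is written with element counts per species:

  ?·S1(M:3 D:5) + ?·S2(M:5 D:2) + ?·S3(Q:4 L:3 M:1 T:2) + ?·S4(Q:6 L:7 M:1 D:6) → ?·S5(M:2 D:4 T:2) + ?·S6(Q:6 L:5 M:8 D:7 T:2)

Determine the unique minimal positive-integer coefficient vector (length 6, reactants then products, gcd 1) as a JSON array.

Q: 5·0+4·0+6·4+1·6 = 30 | 1·0+5·6 = 30
L: 5·0+4·0+6·3+1·7 = 25 | 1·0+5·5 = 25
M: 5·3+4·5+6·1+1·1 = 42 | 1·2+5·8 = 42
D: 5·5+4·2+6·0+1·6 = 39 | 1·4+5·7 = 39
T: 5·0+4·0+6·2+1·0 = 12 | 1·2+5·2 = 12
gcd(5,4,6,1,1,5) = 1

Coefficients: [5, 4, 6, 1, 1, 5]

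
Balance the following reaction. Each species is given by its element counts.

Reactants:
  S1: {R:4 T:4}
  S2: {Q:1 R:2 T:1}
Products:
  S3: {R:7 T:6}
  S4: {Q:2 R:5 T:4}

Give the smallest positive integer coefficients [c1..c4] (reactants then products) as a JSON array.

Coefficients: [2, 2, 1, 1]

Q: 2·0+2·1 = 2 | 1·0+1·2 = 2
R: 2·4+2·2 = 12 | 1·7+1·5 = 12
T: 2·4+2·1 = 10 | 1·6+1·4 = 10
gcd(2,2,1,1) = 1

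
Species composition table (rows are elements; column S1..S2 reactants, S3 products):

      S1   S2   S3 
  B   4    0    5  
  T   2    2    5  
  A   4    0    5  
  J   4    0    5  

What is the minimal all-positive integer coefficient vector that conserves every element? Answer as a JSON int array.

Coefficients: [5, 5, 4]

B: 5·4+5·0 = 20 | 4·5 = 20
T: 5·2+5·2 = 20 | 4·5 = 20
A: 5·4+5·0 = 20 | 4·5 = 20
J: 5·4+5·0 = 20 | 4·5 = 20
gcd(5,5,4) = 1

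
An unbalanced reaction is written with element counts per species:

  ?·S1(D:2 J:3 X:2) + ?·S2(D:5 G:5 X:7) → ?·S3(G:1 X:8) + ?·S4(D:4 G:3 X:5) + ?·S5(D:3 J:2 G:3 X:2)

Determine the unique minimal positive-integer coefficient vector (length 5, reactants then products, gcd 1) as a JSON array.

Coefficients: [2, 5, 1, 5, 3]

D: 2·2+5·5 = 29 | 1·0+5·4+3·3 = 29
J: 2·3+5·0 = 6 | 1·0+5·0+3·2 = 6
G: 2·0+5·5 = 25 | 1·1+5·3+3·3 = 25
X: 2·2+5·7 = 39 | 1·8+5·5+3·2 = 39
gcd(2,5,1,5,3) = 1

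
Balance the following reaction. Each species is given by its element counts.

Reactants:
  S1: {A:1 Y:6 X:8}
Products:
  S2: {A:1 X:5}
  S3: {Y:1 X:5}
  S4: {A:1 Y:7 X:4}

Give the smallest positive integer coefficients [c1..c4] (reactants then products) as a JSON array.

A: 4·1 = 4 | 1·1+3·0+3·1 = 4
Y: 4·6 = 24 | 1·0+3·1+3·7 = 24
X: 4·8 = 32 | 1·5+3·5+3·4 = 32
gcd(4,1,3,3) = 1

Coefficients: [4, 1, 3, 3]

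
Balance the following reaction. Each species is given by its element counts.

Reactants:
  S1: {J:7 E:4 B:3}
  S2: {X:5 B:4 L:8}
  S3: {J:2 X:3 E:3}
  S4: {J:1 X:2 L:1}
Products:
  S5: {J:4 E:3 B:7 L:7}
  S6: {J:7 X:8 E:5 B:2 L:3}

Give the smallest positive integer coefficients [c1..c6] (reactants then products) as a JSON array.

J: 4·7+3·0+5·2+5·1 = 43 | 2·4+5·7 = 43
X: 4·0+3·5+5·3+5·2 = 40 | 2·0+5·8 = 40
E: 4·4+3·0+5·3+5·0 = 31 | 2·3+5·5 = 31
B: 4·3+3·4+5·0+5·0 = 24 | 2·7+5·2 = 24
L: 4·0+3·8+5·0+5·1 = 29 | 2·7+5·3 = 29
gcd(4,3,5,5,2,5) = 1

Coefficients: [4, 3, 5, 5, 2, 5]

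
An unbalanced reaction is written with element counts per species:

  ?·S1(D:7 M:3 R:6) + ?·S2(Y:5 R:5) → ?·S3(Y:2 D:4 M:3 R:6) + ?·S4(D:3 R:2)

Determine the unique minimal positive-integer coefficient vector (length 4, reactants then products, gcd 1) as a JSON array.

Coefficients: [5, 2, 5, 5]

Y: 5·0+2·5 = 10 | 5·2+5·0 = 10
D: 5·7+2·0 = 35 | 5·4+5·3 = 35
M: 5·3+2·0 = 15 | 5·3+5·0 = 15
R: 5·6+2·5 = 40 | 5·6+5·2 = 40
gcd(5,2,5,5) = 1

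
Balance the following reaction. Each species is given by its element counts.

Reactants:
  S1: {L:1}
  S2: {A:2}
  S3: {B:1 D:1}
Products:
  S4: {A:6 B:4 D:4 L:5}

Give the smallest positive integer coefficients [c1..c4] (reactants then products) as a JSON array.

A: 5·0+3·2+4·0 = 6 | 1·6 = 6
B: 5·0+3·0+4·1 = 4 | 1·4 = 4
D: 5·0+3·0+4·1 = 4 | 1·4 = 4
L: 5·1+3·0+4·0 = 5 | 1·5 = 5
gcd(5,3,4,1) = 1

Coefficients: [5, 3, 4, 1]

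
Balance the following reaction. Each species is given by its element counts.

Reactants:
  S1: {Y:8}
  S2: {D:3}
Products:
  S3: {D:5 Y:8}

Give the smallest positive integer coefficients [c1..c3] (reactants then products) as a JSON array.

D: 3·0+5·3 = 15 | 3·5 = 15
Y: 3·8+5·0 = 24 | 3·8 = 24
gcd(3,5,3) = 1

Coefficients: [3, 5, 3]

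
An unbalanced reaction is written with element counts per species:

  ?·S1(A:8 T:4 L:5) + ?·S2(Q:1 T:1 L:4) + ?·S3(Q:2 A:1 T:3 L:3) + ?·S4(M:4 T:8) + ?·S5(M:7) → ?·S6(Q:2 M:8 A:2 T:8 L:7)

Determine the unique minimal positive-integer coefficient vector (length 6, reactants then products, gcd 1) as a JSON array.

Q: 1·0+6·1+2·2+3·0+4·0 = 10 | 5·2 = 10
M: 1·0+6·0+2·0+3·4+4·7 = 40 | 5·8 = 40
A: 1·8+6·0+2·1+3·0+4·0 = 10 | 5·2 = 10
T: 1·4+6·1+2·3+3·8+4·0 = 40 | 5·8 = 40
L: 1·5+6·4+2·3+3·0+4·0 = 35 | 5·7 = 35
gcd(1,6,2,3,4,5) = 1

Coefficients: [1, 6, 2, 3, 4, 5]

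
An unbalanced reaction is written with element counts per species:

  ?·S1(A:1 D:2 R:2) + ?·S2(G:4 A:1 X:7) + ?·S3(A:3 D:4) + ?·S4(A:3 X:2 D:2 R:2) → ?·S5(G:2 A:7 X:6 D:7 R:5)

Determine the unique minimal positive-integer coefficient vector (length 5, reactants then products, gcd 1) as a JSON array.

G: 5·0+2·4+2·0+5·0 = 8 | 4·2 = 8
A: 5·1+2·1+2·3+5·3 = 28 | 4·7 = 28
X: 5·0+2·7+2·0+5·2 = 24 | 4·6 = 24
D: 5·2+2·0+2·4+5·2 = 28 | 4·7 = 28
R: 5·2+2·0+2·0+5·2 = 20 | 4·5 = 20
gcd(5,2,2,5,4) = 1

Coefficients: [5, 2, 2, 5, 4]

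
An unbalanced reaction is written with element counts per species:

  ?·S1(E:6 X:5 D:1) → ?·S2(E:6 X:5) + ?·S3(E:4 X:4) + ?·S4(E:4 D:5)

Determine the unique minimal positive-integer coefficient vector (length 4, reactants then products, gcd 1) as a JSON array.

Coefficients: [5, 1, 5, 1]

E: 5·6 = 30 | 1·6+5·4+1·4 = 30
X: 5·5 = 25 | 1·5+5·4+1·0 = 25
D: 5·1 = 5 | 1·0+5·0+1·5 = 5
gcd(5,1,5,1) = 1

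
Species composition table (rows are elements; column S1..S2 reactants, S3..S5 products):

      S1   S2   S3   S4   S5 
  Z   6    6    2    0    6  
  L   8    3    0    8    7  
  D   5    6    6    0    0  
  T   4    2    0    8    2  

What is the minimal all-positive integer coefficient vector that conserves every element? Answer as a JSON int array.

Z: 6·6+1·6 = 42 | 6·2+2·0+5·6 = 42
L: 6·8+1·3 = 51 | 6·0+2·8+5·7 = 51
D: 6·5+1·6 = 36 | 6·6+2·0+5·0 = 36
T: 6·4+1·2 = 26 | 6·0+2·8+5·2 = 26
gcd(6,1,6,2,5) = 1

Coefficients: [6, 1, 6, 2, 5]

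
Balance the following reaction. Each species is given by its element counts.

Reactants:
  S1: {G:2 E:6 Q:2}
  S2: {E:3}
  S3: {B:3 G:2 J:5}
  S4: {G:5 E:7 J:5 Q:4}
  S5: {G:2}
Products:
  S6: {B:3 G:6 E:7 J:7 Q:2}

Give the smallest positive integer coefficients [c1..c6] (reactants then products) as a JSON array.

B: 1·0+5·0+5·3+2·0+4·0 = 15 | 5·3 = 15
G: 1·2+5·0+5·2+2·5+4·2 = 30 | 5·6 = 30
E: 1·6+5·3+5·0+2·7+4·0 = 35 | 5·7 = 35
J: 1·0+5·0+5·5+2·5+4·0 = 35 | 5·7 = 35
Q: 1·2+5·0+5·0+2·4+4·0 = 10 | 5·2 = 10
gcd(1,5,5,2,4,5) = 1

Coefficients: [1, 5, 5, 2, 4, 5]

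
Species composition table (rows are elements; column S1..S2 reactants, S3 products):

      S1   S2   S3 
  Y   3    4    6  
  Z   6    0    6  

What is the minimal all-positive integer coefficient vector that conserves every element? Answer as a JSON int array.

Coefficients: [4, 3, 4]

Y: 4·3+3·4 = 24 | 4·6 = 24
Z: 4·6+3·0 = 24 | 4·6 = 24
gcd(4,3,4) = 1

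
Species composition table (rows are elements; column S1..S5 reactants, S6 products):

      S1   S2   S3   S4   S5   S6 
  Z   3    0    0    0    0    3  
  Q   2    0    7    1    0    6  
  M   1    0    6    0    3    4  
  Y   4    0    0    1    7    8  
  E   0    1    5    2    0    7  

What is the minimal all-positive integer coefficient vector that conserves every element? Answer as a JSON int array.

Z: 3·3+6·0+1·0+5·0+1·0 = 9 | 3·3 = 9
Q: 3·2+6·0+1·7+5·1+1·0 = 18 | 3·6 = 18
M: 3·1+6·0+1·6+5·0+1·3 = 12 | 3·4 = 12
Y: 3·4+6·0+1·0+5·1+1·7 = 24 | 3·8 = 24
E: 3·0+6·1+1·5+5·2+1·0 = 21 | 3·7 = 21
gcd(3,6,1,5,1,3) = 1

Coefficients: [3, 6, 1, 5, 1, 3]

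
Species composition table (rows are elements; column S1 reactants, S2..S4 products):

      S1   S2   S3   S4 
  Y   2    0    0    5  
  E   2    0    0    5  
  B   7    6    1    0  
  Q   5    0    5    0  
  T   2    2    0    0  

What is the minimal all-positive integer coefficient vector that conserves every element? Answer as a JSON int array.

Y: 5·2 = 10 | 5·0+5·0+2·5 = 10
E: 5·2 = 10 | 5·0+5·0+2·5 = 10
B: 5·7 = 35 | 5·6+5·1+2·0 = 35
Q: 5·5 = 25 | 5·0+5·5+2·0 = 25
T: 5·2 = 10 | 5·2+5·0+2·0 = 10
gcd(5,5,5,2) = 1

Coefficients: [5, 5, 5, 2]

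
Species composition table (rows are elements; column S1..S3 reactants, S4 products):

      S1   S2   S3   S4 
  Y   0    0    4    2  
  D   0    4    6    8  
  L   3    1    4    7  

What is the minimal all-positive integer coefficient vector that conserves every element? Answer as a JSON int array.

Y: 5·0+5·0+2·4 = 8 | 4·2 = 8
D: 5·0+5·4+2·6 = 32 | 4·8 = 32
L: 5·3+5·1+2·4 = 28 | 4·7 = 28
gcd(5,5,2,4) = 1

Coefficients: [5, 5, 2, 4]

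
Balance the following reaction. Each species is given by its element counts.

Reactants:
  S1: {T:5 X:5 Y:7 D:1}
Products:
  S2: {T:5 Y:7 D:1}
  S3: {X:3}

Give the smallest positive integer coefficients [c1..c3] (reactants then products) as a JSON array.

T: 3·5 = 15 | 3·5+5·0 = 15
X: 3·5 = 15 | 3·0+5·3 = 15
Y: 3·7 = 21 | 3·7+5·0 = 21
D: 3·1 = 3 | 3·1+5·0 = 3
gcd(3,3,5) = 1

Coefficients: [3, 3, 5]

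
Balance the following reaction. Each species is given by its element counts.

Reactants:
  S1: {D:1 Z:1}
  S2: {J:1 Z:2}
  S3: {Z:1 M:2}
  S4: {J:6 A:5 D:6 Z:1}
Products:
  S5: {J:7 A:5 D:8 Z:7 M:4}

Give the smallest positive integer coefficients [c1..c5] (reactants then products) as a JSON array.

J: 2·0+1·1+2·0+1·6 = 7 | 1·7 = 7
A: 2·0+1·0+2·0+1·5 = 5 | 1·5 = 5
D: 2·1+1·0+2·0+1·6 = 8 | 1·8 = 8
Z: 2·1+1·2+2·1+1·1 = 7 | 1·7 = 7
M: 2·0+1·0+2·2+1·0 = 4 | 1·4 = 4
gcd(2,1,2,1,1) = 1

Coefficients: [2, 1, 2, 1, 1]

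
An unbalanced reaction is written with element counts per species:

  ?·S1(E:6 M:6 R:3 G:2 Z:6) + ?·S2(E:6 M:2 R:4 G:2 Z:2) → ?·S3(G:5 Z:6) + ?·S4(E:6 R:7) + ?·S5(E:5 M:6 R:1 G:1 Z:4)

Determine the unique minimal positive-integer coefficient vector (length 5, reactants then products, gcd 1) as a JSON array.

E: 5·6+3·6 = 48 | 2·0+3·6+6·5 = 48
M: 5·6+3·2 = 36 | 2·0+3·0+6·6 = 36
R: 5·3+3·4 = 27 | 2·0+3·7+6·1 = 27
G: 5·2+3·2 = 16 | 2·5+3·0+6·1 = 16
Z: 5·6+3·2 = 36 | 2·6+3·0+6·4 = 36
gcd(5,3,2,3,6) = 1

Coefficients: [5, 3, 2, 3, 6]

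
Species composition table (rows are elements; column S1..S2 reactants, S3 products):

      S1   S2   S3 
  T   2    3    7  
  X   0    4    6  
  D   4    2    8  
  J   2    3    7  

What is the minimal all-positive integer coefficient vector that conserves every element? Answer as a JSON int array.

T: 5·2+6·3 = 28 | 4·7 = 28
X: 5·0+6·4 = 24 | 4·6 = 24
D: 5·4+6·2 = 32 | 4·8 = 32
J: 5·2+6·3 = 28 | 4·7 = 28
gcd(5,6,4) = 1

Coefficients: [5, 6, 4]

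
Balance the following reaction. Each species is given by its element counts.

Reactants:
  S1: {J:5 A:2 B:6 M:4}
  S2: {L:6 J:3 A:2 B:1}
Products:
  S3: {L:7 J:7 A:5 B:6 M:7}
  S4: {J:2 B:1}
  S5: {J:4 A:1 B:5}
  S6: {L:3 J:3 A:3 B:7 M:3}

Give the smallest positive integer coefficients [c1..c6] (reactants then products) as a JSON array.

L: 6·0+4·6 = 24 | 3·7+5·0+2·0+1·3 = 24
J: 6·5+4·3 = 42 | 3·7+5·2+2·4+1·3 = 42
A: 6·2+4·2 = 20 | 3·5+5·0+2·1+1·3 = 20
B: 6·6+4·1 = 40 | 3·6+5·1+2·5+1·7 = 40
M: 6·4+4·0 = 24 | 3·7+5·0+2·0+1·3 = 24
gcd(6,4,3,5,2,1) = 1

Coefficients: [6, 4, 3, 5, 2, 1]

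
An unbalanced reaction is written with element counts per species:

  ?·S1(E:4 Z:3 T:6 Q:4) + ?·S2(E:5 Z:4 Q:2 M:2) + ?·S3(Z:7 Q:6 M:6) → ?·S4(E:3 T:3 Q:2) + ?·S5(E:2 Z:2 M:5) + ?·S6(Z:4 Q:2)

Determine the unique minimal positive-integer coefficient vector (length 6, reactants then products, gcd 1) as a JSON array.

Coefficients: [3, 2, 1, 6, 2, 5]

E: 3·4+2·5+1·0 = 22 | 6·3+2·2+5·0 = 22
Z: 3·3+2·4+1·7 = 24 | 6·0+2·2+5·4 = 24
T: 3·6+2·0+1·0 = 18 | 6·3+2·0+5·0 = 18
Q: 3·4+2·2+1·6 = 22 | 6·2+2·0+5·2 = 22
M: 3·0+2·2+1·6 = 10 | 6·0+2·5+5·0 = 10
gcd(3,2,1,6,2,5) = 1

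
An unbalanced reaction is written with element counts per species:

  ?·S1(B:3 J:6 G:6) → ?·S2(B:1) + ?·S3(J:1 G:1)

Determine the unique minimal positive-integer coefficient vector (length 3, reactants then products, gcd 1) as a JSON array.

Coefficients: [1, 3, 6]

B: 1·3 = 3 | 3·1+6·0 = 3
J: 1·6 = 6 | 3·0+6·1 = 6
G: 1·6 = 6 | 3·0+6·1 = 6
gcd(1,3,6) = 1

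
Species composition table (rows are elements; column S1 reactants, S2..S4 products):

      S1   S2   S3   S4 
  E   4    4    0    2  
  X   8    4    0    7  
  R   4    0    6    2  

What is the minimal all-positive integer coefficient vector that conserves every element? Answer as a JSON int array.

Coefficients: [5, 3, 2, 4]

E: 5·4 = 20 | 3·4+2·0+4·2 = 20
X: 5·8 = 40 | 3·4+2·0+4·7 = 40
R: 5·4 = 20 | 3·0+2·6+4·2 = 20
gcd(5,3,2,4) = 1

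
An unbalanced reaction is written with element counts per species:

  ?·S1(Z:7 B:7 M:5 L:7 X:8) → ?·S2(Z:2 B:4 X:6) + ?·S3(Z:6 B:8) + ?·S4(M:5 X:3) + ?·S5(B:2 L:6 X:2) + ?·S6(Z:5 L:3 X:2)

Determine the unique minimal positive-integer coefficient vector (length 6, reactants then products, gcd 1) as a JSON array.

Z: 6·7 = 42 | 2·2+3·6+6·0+5·0+4·5 = 42
B: 6·7 = 42 | 2·4+3·8+6·0+5·2+4·0 = 42
M: 6·5 = 30 | 2·0+3·0+6·5+5·0+4·0 = 30
L: 6·7 = 42 | 2·0+3·0+6·0+5·6+4·3 = 42
X: 6·8 = 48 | 2·6+3·0+6·3+5·2+4·2 = 48
gcd(6,2,3,6,5,4) = 1

Coefficients: [6, 2, 3, 6, 5, 4]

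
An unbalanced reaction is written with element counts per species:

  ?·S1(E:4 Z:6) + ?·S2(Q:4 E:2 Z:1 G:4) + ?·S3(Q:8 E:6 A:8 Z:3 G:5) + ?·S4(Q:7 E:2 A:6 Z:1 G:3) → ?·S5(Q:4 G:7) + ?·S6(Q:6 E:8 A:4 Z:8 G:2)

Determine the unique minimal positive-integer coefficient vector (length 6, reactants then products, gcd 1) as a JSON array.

Coefficients: [5, 5, 1, 2, 3, 5]

Q: 5·0+5·4+1·8+2·7 = 42 | 3·4+5·6 = 42
E: 5·4+5·2+1·6+2·2 = 40 | 3·0+5·8 = 40
A: 5·0+5·0+1·8+2·6 = 20 | 3·0+5·4 = 20
Z: 5·6+5·1+1·3+2·1 = 40 | 3·0+5·8 = 40
G: 5·0+5·4+1·5+2·3 = 31 | 3·7+5·2 = 31
gcd(5,5,1,2,3,5) = 1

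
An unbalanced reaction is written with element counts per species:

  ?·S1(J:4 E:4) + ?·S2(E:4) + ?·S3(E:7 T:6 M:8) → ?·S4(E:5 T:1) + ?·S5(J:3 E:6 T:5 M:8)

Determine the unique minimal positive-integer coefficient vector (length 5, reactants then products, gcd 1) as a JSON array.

Coefficients: [3, 1, 4, 4, 4]

J: 3·4+1·0+4·0 = 12 | 4·0+4·3 = 12
E: 3·4+1·4+4·7 = 44 | 4·5+4·6 = 44
T: 3·0+1·0+4·6 = 24 | 4·1+4·5 = 24
M: 3·0+1·0+4·8 = 32 | 4·0+4·8 = 32
gcd(3,1,4,4,4) = 1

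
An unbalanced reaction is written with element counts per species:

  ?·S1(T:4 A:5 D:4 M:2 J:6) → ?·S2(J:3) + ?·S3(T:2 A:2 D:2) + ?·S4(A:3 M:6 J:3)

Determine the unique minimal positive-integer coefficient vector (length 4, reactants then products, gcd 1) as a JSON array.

Coefficients: [3, 5, 6, 1]

T: 3·4 = 12 | 5·0+6·2+1·0 = 12
A: 3·5 = 15 | 5·0+6·2+1·3 = 15
D: 3·4 = 12 | 5·0+6·2+1·0 = 12
M: 3·2 = 6 | 5·0+6·0+1·6 = 6
J: 3·6 = 18 | 5·3+6·0+1·3 = 18
gcd(3,5,6,1) = 1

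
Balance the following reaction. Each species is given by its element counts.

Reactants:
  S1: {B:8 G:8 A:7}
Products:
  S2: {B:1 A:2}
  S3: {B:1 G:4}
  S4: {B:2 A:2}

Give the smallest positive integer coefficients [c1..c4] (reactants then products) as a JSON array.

B: 2·8 = 16 | 2·1+4·1+5·2 = 16
G: 2·8 = 16 | 2·0+4·4+5·0 = 16
A: 2·7 = 14 | 2·2+4·0+5·2 = 14
gcd(2,2,4,5) = 1

Coefficients: [2, 2, 4, 5]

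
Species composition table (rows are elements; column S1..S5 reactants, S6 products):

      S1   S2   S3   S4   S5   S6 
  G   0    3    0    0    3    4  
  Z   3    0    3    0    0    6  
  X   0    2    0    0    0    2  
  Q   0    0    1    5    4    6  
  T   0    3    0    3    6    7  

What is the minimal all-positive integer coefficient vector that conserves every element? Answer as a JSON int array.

Coefficients: [2, 3, 4, 2, 1, 3]

G: 2·0+3·3+4·0+2·0+1·3 = 12 | 3·4 = 12
Z: 2·3+3·0+4·3+2·0+1·0 = 18 | 3·6 = 18
X: 2·0+3·2+4·0+2·0+1·0 = 6 | 3·2 = 6
Q: 2·0+3·0+4·1+2·5+1·4 = 18 | 3·6 = 18
T: 2·0+3·3+4·0+2·3+1·6 = 21 | 3·7 = 21
gcd(2,3,4,2,1,3) = 1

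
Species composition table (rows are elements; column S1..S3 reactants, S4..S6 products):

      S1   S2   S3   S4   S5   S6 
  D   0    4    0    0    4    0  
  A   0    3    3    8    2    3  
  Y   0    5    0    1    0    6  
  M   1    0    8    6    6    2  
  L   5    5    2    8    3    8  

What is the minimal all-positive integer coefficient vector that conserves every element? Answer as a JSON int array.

D: 4·0+5·4+5·0 = 20 | 1·0+5·4+4·0 = 20
A: 4·0+5·3+5·3 = 30 | 1·8+5·2+4·3 = 30
Y: 4·0+5·5+5·0 = 25 | 1·1+5·0+4·6 = 25
M: 4·1+5·0+5·8 = 44 | 1·6+5·6+4·2 = 44
L: 4·5+5·5+5·2 = 55 | 1·8+5·3+4·8 = 55
gcd(4,5,5,1,5,4) = 1

Coefficients: [4, 5, 5, 1, 5, 4]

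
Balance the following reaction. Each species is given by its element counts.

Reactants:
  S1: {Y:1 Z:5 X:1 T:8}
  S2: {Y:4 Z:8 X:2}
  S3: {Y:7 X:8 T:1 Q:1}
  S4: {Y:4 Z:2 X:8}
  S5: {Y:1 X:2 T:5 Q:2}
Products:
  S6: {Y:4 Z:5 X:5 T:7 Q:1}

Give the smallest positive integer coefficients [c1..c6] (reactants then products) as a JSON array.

Y: 3·1+1·4+1·7+1·4+2·1 = 20 | 5·4 = 20
Z: 3·5+1·8+1·0+1·2+2·0 = 25 | 5·5 = 25
X: 3·1+1·2+1·8+1·8+2·2 = 25 | 5·5 = 25
T: 3·8+1·0+1·1+1·0+2·5 = 35 | 5·7 = 35
Q: 3·0+1·0+1·1+1·0+2·2 = 5 | 5·1 = 5
gcd(3,1,1,1,2,5) = 1

Coefficients: [3, 1, 1, 1, 2, 5]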